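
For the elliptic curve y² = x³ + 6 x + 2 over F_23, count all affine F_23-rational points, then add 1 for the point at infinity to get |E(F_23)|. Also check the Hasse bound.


Affine points = {(0, 5), (0, 18), (1, 3), (1, 20), (3, 1), (3, 22), (6, 1), (6, 22), (9, 7), (9, 16), (10, 2), (10, 21), (12, 10), (12, 13), (13, 0), (14, 1), (14, 22), (16, 10), (16, 13), (17, 7), (17, 16), (18, 10), (18, 13), (19, 11), (19, 12), (20, 7), (20, 16), (22, 8), (22, 15)}; affine count = 29; |E(F_23)| = 30.

Discriminant check: Δ ∝ 4a³ + 27b² = 4·6³ + 27·2² = 4·216 + 27·4 ≡ 6 (mod 23). Nonzero ⇒ E is nonsingular.
For each x ∈ F_23, compute rhs = x³ + 6·x + 2 mod 23, then count y ∈ F_23 with y² ≡ rhs.
  x = 0: rhs = 2, matching y values: 5, 18 (2 points).
  x = 1: rhs = 9, matching y values: 3, 20 (2 points).
  x = 2: rhs = 22, matching y values: none (0 points).
  x = 3: rhs = 1, matching y values: 1, 22 (2 points).
  x = 4: rhs = 21, matching y values: none (0 points).
  x = 5: rhs = 19, matching y values: none (0 points).
  x = 6: rhs = 1, matching y values: 1, 22 (2 points).
  x = 7: rhs = 19, matching y values: none (0 points).
  x = 8: rhs = 10, matching y values: none (0 points).
  x = 9: rhs = 3, matching y values: 7, 16 (2 points).
  x = 10: rhs = 4, matching y values: 2, 21 (2 points).
  x = 11: rhs = 19, matching y values: none (0 points).
  x = 12: rhs = 8, matching y values: 10, 13 (2 points).
  x = 13: rhs = 0, matching y values: 0 (1 points).
  x = 14: rhs = 1, matching y values: 1, 22 (2 points).
  x = 15: rhs = 17, matching y values: none (0 points).
  x = 16: rhs = 8, matching y values: 10, 13 (2 points).
  x = 17: rhs = 3, matching y values: 7, 16 (2 points).
  x = 18: rhs = 8, matching y values: 10, 13 (2 points).
  x = 19: rhs = 6, matching y values: 11, 12 (2 points).
  x = 20: rhs = 3, matching y values: 7, 16 (2 points).
  x = 21: rhs = 5, matching y values: none (0 points).
  x = 22: rhs = 18, matching y values: 8, 15 (2 points).
Total affine count: 29.
Full point count |E(F_23)| = 29 + 1 = 30.
Hasse bound: |30 − (23+1)| = |6| = 6 ≤ 2√23 ≈ 9.5917 ✓.


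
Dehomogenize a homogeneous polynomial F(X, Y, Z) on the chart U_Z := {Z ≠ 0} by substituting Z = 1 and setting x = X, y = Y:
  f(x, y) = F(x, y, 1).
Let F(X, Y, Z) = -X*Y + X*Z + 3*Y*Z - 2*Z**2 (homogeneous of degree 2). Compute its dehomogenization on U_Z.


f(x, y) = -x*y + x + 3*y - 2

On U_Z we set Z = 1. Each monomial c·X^i·Y^j·Z^k in F becomes c·x^i·y^j·1^k = c·x^i·y^j.
Substituting Z = 1: F(X, Y, 1) = -x*y + x + 3*y - 2.
Note: deg(f) ≤ deg(F) = 2; strict inequality happens when F is divisible by Z (lost terms).


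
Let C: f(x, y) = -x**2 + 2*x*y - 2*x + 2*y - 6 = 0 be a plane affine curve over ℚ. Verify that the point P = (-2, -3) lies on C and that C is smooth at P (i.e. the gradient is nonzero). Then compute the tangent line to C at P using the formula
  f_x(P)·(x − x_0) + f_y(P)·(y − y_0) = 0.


Tangent line at P: -4*x - 2*y - 14 = 0.

Step 1: f(-2, -3) = 0, so P lies on C.
Step 2: partial derivatives
  f_x(x, y) = -2*x + 2*y - 2, f_y(x, y) = 2*x + 2.
  f_x(P) = -4, f_y(P) = -2 (gradient nonzero, so P is smooth).
Step 3: tangent line at P: -4·(x − -2) + -2·(y − -3) = 0.
Expanding: -4*x - 2*y - 14 = 0.


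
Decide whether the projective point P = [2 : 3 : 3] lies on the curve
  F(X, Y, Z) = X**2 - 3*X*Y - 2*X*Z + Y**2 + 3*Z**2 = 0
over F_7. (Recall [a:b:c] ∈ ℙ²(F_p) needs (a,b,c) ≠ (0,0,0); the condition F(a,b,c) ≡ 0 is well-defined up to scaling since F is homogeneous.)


F(2,3,3) ≡ 3 (mod 7); P is NOT on the curve.

Evaluate F(2, 3, 3) term-by-term (mod 7).
  X**2 ↦ 1·4·1·1 = 4
  -3*X*Y ↦ -3·2·3·1 = -18
  -2*X*Z ↦ -2·2·1·3 = -12
  Y**2 ↦ 1·1·9·1 = 9
  3*Z**2 ↦ 3·1·1·9 = 27
Sum: F(2, 3, 3) = (4) + (-18) + (-12) + (9) + (27) = 10.
Reducing mod 7: 10 ≡ 3 (mod 7).
Since F(a, b, c) ≡ 3 ≠ 0 (mod 7), P does NOT lie on the curve.


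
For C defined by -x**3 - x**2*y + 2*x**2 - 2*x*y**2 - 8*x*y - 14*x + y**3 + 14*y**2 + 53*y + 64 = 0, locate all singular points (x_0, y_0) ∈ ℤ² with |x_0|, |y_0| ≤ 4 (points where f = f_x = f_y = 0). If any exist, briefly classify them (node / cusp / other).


Singular points: {(2, -3)}; classification: node.

Compute partial derivatives:
  f_x = -3*x**2 - 2*x*y + 4*x - 2*y**2 - 8*y - 14.
  f_y = -x**2 - 4*x*y - 8*x + 3*y**2 + 28*y + 53.
Scan x_0 ∈ {−4, ..., 4}. For each x_0, f_y(x_0, y) is a polynomial in y; find its integer roots y ∈ {−4, ..., 4}, then test f_x and f at those candidates.
  x = -4: f_y(-4, y) = 3*y**2 + 44*y + 69; no integer root y with |y| ≤ 4.
  x = -3: f_y(-3, y) = 3*y**2 + 40*y + 68; vanishes at y ∈ {-2}. (-3, -2): f_x = -57 ≠ 0.
  x = -2: f_y(-2, y) = 3*y**2 + 36*y + 65; no integer root y with |y| ≤ 4.
  x = -1: f_y(-1, y) = 3*y**2 + 32*y + 60; no integer root y with |y| ≤ 4.
  x = 0: f_y(0, y) = 3*y**2 + 28*y + 53; no integer root y with |y| ≤ 4.
  x = 1: f_y(1, y) = 3*y**2 + 24*y + 44; no integer root y with |y| ≤ 4.
  x = 2: f_y(2, y) = 3*y**2 + 20*y + 33; vanishes at y ∈ {-3}. (2, -3): f_x = 0, f = 0 — SINGULAR.
  x = 3: f_y(3, y) = 3*y**2 + 16*y + 20; vanishes at y ∈ {-2}. (3, -2): f_x = -9 ≠ 0.
  x = 4: f_y(4, y) = 3*y**2 + 12*y + 5; no integer root y with |y| ≤ 4.
Only singular point on the grid: (2, -3).
Classify: substitute x = 2 + u, y = -3 + v and expand: f = -u**3 - u**2*v - u**2 - 2*u*v**2 + v**3 + v**2.
No constant or linear terms (consistent with a singular point). Quadratic part: -u**2 + v**2. Cubic part: -u**3 - u**2*v - 2*u*v**2 + v**3.
The quadratic part v**2 - u**2 = (v − u)(v + u) splits into two distinct linear factors, so there are two distinct tangent lines y − -3 = ±(x − 2) — this is a node (ordinary double point).
Classification: node.


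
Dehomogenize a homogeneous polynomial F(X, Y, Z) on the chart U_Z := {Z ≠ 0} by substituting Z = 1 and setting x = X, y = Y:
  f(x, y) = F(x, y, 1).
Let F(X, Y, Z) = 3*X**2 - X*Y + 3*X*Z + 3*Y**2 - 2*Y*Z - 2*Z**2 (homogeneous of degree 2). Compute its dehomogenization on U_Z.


f(x, y) = 3*x**2 - x*y + 3*x + 3*y**2 - 2*y - 2

On U_Z we set Z = 1. Each monomial c·X^i·Y^j·Z^k in F becomes c·x^i·y^j·1^k = c·x^i·y^j.
Substituting Z = 1: F(X, Y, 1) = 3*x**2 - x*y + 3*x + 3*y**2 - 2*y - 2.
Note: deg(f) ≤ deg(F) = 2; strict inequality happens when F is divisible by Z (lost terms).


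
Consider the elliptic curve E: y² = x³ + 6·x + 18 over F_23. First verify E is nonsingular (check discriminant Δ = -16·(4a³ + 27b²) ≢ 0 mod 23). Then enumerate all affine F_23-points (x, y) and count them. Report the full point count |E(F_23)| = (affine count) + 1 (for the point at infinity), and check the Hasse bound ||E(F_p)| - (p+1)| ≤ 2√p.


Affine points = {(0, 8), (0, 15), (1, 5), (1, 18), (5, 9), (5, 14), (7, 9), (7, 14), (8, 7), (8, 16), (11, 9), (11, 14), (12, 1), (12, 22), (13, 4), (13, 19), (16, 1), (16, 22), (18, 1), (18, 22)}; affine count = 20; |E(F_23)| = 21.

Discriminant check: Δ ∝ 4a³ + 27b² = 4·6³ + 27·18² = 4·216 + 27·324 ≡ 21 (mod 23). Nonzero ⇒ E is nonsingular.
For each x ∈ F_23, compute rhs = x³ + 6·x + 18 mod 23, then count y ∈ F_23 with y² ≡ rhs.
  x = 0: rhs = 18, matching y values: 8, 15 (2 points).
  x = 1: rhs = 2, matching y values: 5, 18 (2 points).
  x = 2: rhs = 15, matching y values: none (0 points).
  x = 3: rhs = 17, matching y values: none (0 points).
  x = 4: rhs = 14, matching y values: none (0 points).
  x = 5: rhs = 12, matching y values: 9, 14 (2 points).
  x = 6: rhs = 17, matching y values: none (0 points).
  x = 7: rhs = 12, matching y values: 9, 14 (2 points).
  x = 8: rhs = 3, matching y values: 7, 16 (2 points).
  x = 9: rhs = 19, matching y values: none (0 points).
  x = 10: rhs = 20, matching y values: none (0 points).
  x = 11: rhs = 12, matching y values: 9, 14 (2 points).
  x = 12: rhs = 1, matching y values: 1, 22 (2 points).
  x = 13: rhs = 16, matching y values: 4, 19 (2 points).
  x = 14: rhs = 17, matching y values: none (0 points).
  x = 15: rhs = 10, matching y values: none (0 points).
  x = 16: rhs = 1, matching y values: 1, 22 (2 points).
  x = 17: rhs = 19, matching y values: none (0 points).
  x = 18: rhs = 1, matching y values: 1, 22 (2 points).
  x = 19: rhs = 22, matching y values: none (0 points).
  x = 20: rhs = 19, matching y values: none (0 points).
  x = 21: rhs = 21, matching y values: none (0 points).
  x = 22: rhs = 11, matching y values: none (0 points).
Total affine count: 20.
Full point count |E(F_23)| = 20 + 1 = 21.
Hasse bound: |21 − (23+1)| = |-3| = 3 ≤ 2√23 ≈ 9.5917 ✓.


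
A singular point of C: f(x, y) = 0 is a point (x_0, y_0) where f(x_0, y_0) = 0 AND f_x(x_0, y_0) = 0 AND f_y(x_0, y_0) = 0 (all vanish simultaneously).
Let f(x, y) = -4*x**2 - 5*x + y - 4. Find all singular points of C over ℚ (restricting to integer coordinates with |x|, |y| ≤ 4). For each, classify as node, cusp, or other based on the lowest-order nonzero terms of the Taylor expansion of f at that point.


No singular points in the scanned grid; C is smooth there.

Compute partial derivatives:
  f_x = -8*x - 5.
  f_y = 1.
f_y = 1 is a nonzero constant, so f_y never vanishes: no point (x, y) can satisfy f = f_x = f_y = 0. In particular no (x, y) ∈ {−4, ..., 4}² is singular; the curve is smooth.


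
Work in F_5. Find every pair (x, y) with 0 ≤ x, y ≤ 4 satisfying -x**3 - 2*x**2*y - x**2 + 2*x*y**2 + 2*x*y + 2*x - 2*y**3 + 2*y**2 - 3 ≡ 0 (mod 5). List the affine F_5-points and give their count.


Affine F_5-points: {(4, 0)}; count = 1.

For each of the 25 pairs (x, y) ∈ F_5², evaluate f(x, y) mod 5. Record the zeros.
  x = 0: [0↦2, 1↦2, 2↦4, 3↦1, 4↦1]  zeros at y ∈ ∅
  x = 1: [0↦2, 1↦4, 2↦2, 3↦4, 4↦3]  zeros at y ∈ ∅
  x = 2: [0↦4, 1↦4, 2↦4, 3↦2, 4↦1]  zeros at y ∈ ∅
  x = 3: [0↦2, 1↦1, 2↦4, 3↦4, 4↦4]  zeros at y ∈ ∅
  x = 4: [0↦0, 1↦4, 2↦1, 3↦4, 4↦1]  zeros at y ∈ {0}
Collecting zeros: affine points = {(4, 0)}.
Total count |C(F_5)_aff| = 1.


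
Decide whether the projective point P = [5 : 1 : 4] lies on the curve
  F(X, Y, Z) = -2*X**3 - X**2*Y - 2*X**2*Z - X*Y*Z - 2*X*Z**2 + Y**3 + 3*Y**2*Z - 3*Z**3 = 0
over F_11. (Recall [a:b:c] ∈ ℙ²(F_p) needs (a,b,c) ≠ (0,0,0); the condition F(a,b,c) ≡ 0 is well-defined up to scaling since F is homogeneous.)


F(5,1,4) ≡ 2 (mod 11); P is NOT on the curve.

Evaluate F(5, 1, 4) term-by-term (mod 11).
  -2*X**3 ↦ -2·125·1·1 = -250
  -X**2*Y ↦ -1·25·1·1 = -25
  -2*X**2*Z ↦ -2·25·1·4 = -200
  -X*Y*Z ↦ -1·5·1·4 = -20
  -2*X*Z**2 ↦ -2·5·1·16 = -160
  Y**3 ↦ 1·1·1·1 = 1
  3*Y**2*Z ↦ 3·1·1·4 = 12
  -3*Z**3 ↦ -3·1·1·64 = -192
Sum: F(5, 1, 4) = (-250) + (-25) + (-200) + (-20) + (-160) + (1) + (12) + (-192) = -834.
Reducing mod 11: -834 ≡ 2 (mod 11).
Since F(a, b, c) ≡ 2 ≠ 0 (mod 11), P does NOT lie on the curve.


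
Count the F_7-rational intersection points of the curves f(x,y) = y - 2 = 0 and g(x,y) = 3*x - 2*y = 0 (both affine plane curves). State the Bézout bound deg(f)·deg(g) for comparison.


Common zeros: {(6, 2)}; count = 1; Bézout bound = 1.

deg(f) = 1, deg(g) = 1, so Bézout bound = 1.
Scan x ∈ F_7. For each x, list the y ∈ F_7 with f(x, y) ≡ 0 and those with g(x, y) ≡ 0 (mod 7); the common zeros in that column are the intersection.
  x = 0: f ≡ 0 at y ∈ {2}; g ≡ 0 at y ∈ {0}; common: ∅.
  x = 1: f ≡ 0 at y ∈ {2}; g ≡ 0 at y ∈ {5}; common: ∅.
  x = 2: f ≡ 0 at y ∈ {2}; g ≡ 0 at y ∈ {3}; common: ∅.
  x = 3: f ≡ 0 at y ∈ {2}; g ≡ 0 at y ∈ {1}; common: ∅.
  x = 4: f ≡ 0 at y ∈ {2}; g ≡ 0 at y ∈ {6}; common: ∅.
  x = 5: f ≡ 0 at y ∈ {2}; g ≡ 0 at y ∈ {4}; common: ∅.
  x = 6: f ≡ 0 at y ∈ {2}; g ≡ 0 at y ∈ {2}; common: {2}.
Collecting: common zeros = {(6, 2)}, so the count is 1.
Comparison with the Bézout bound: 1 ≤ 1 = deg(f)·deg(g), as expected for curves with no common component (the bound is attained).


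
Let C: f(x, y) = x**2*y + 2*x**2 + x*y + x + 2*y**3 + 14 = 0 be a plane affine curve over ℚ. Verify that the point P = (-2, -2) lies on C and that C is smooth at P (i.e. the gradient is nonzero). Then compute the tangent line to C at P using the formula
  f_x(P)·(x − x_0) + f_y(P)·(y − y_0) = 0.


Tangent line at P: -x + 26*y + 50 = 0.

Step 1: f(-2, -2) = 0, so P lies on C.
Step 2: partial derivatives
  f_x(x, y) = 2*x*y + 4*x + y + 1, f_y(x, y) = x**2 + x + 6*y**2.
  f_x(P) = -1, f_y(P) = 26 (gradient nonzero, so P is smooth).
Step 3: tangent line at P: -1·(x − -2) + 26·(y − -2) = 0.
Expanding: -x + 26*y + 50 = 0.


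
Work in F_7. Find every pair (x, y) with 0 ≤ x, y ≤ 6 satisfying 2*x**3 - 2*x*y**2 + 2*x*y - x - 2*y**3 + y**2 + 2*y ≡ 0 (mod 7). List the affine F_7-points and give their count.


Affine F_7-points: {(0, 0), (2, 0), (2, 3), (2, 6), (5, 0), (5, 2), (5, 4), (6, 1), (6, 3)}; count = 9.

For each of the 49 pairs (x, y) ∈ F_7², evaluate f(x, y) mod 7. Record the zeros.
  x = 0: [0↦0, 1↦1, 2↦6, 3↦3, 4↦1, 5↦2, 6↦1]  zeros at y ∈ {0}
  x = 1: [0↦1, 1↦2, 2↦3, 3↦6, 4↦6, 5↦5, 6↦5]  zeros at y ∈ ∅
  x = 2: [0↦0, 1↦1, 2↦5, 3↦0, 4↦2, 5↦6, 6↦0]  zeros at y ∈ {0, 3, 6}
  x = 3: [0↦2, 1↦3, 2↦3, 3↦4, 4↦1, 5↦3, 6↦5]  zeros at y ∈ ∅
  x = 4: [0↦5, 1↦6, 2↦2, 3↦2, 4↦1, 5↦1, 6↦4]  zeros at y ∈ ∅
  x = 5: [0↦0, 1↦1, 2↦0, 3↦6, 4↦0, 5↦5, 6↦2]  zeros at y ∈ {0, 2, 4}
  x = 6: [0↦6, 1↦0, 2↦2, 3↦0, 4↦3, 5↦6, 6↦4]  zeros at y ∈ {1, 3}
Collecting zeros: affine points = {(0, 0), (2, 0), (2, 3), (2, 6), (5, 0), (5, 2), (5, 4), (6, 1), (6, 3)}.
Total count |C(F_7)_aff| = 9.


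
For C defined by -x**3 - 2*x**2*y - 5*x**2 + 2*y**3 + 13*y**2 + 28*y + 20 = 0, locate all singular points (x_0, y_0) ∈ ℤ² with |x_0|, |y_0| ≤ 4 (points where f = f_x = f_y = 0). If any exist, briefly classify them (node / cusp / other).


Singular points: {(0, -2)}; classification: node.

Compute partial derivatives:
  f_x = -3*x**2 - 4*x*y - 10*x.
  f_y = -2*x**2 + 6*y**2 + 26*y + 28.
Scan x_0 ∈ {−4, ..., 4}. For each x_0, f_y(x_0, y) is a polynomial in y; find its integer roots y ∈ {−4, ..., 4}, then test f_x and f at those candidates.
  x = -4: f_y(-4, y) = 6*y**2 + 26*y - 4; no integer root y with |y| ≤ 4.
  x = -3: f_y(-3, y) = 6*y**2 + 26*y + 10; no integer root y with |y| ≤ 4.
  x = -2: f_y(-2, y) = 6*y**2 + 26*y + 20; vanishes at y ∈ {-1}. (-2, -1): f_x = 0 but f = -1 ≠ 0.
  x = -1: f_y(-1, y) = 6*y**2 + 26*y + 26; no integer root y with |y| ≤ 4.
  x = 0: f_y(0, y) = 6*y**2 + 26*y + 28; vanishes at y ∈ {-2}. (0, -2): f_x = 0, f = 0 — SINGULAR.
  x = 1: f_y(1, y) = 6*y**2 + 26*y + 26; no integer root y with |y| ≤ 4.
  x = 2: f_y(2, y) = 6*y**2 + 26*y + 20; vanishes at y ∈ {-1}. (2, -1): f_x = -24 ≠ 0.
  x = 3: f_y(3, y) = 6*y**2 + 26*y + 10; no integer root y with |y| ≤ 4.
  x = 4: f_y(4, y) = 6*y**2 + 26*y - 4; no integer root y with |y| ≤ 4.
Only singular point on the grid: (0, -2).
Classify: substitute x = 0 + u, y = -2 + v and expand: f = -u**3 - 2*u**2*v - u**2 + 2*v**3 + v**2.
No constant or linear terms (consistent with a singular point). Quadratic part: -u**2 + v**2. Cubic part: -u**3 - 2*u**2*v + 2*v**3.
The quadratic part v**2 - u**2 = (v − u)(v + u) splits into two distinct linear factors, so there are two distinct tangent lines y − -2 = ±(x − 0) — this is a node (ordinary double point).
Classification: node.


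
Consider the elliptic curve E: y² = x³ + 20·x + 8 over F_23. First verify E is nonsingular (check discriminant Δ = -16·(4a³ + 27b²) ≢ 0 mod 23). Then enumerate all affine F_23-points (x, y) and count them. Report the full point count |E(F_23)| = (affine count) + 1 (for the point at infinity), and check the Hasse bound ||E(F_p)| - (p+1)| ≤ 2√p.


Affine points = {(0, 10), (0, 13), (1, 11), (1, 12), (3, 7), (3, 16), (5, 7), (5, 16), (7, 10), (7, 13), (8, 6), (8, 17), (10, 9), (10, 14), (11, 8), (11, 15), (13, 2), (13, 21), (15, 7), (15, 16), (16, 10), (16, 13), (18, 6), (18, 17), (19, 5), (19, 18), (20, 6), (20, 17), (21, 11), (21, 12)}; affine count = 30; |E(F_23)| = 31.

Discriminant check: Δ ∝ 4a³ + 27b² = 4·20³ + 27·8² = 4·8000 + 27·64 ≡ 10 (mod 23). Nonzero ⇒ E is nonsingular.
For each x ∈ F_23, compute rhs = x³ + 20·x + 8 mod 23, then count y ∈ F_23 with y² ≡ rhs.
  x = 0: rhs = 8, matching y values: 10, 13 (2 points).
  x = 1: rhs = 6, matching y values: 11, 12 (2 points).
  x = 2: rhs = 10, matching y values: none (0 points).
  x = 3: rhs = 3, matching y values: 7, 16 (2 points).
  x = 4: rhs = 14, matching y values: none (0 points).
  x = 5: rhs = 3, matching y values: 7, 16 (2 points).
  x = 6: rhs = 22, matching y values: none (0 points).
  x = 7: rhs = 8, matching y values: 10, 13 (2 points).
  x = 8: rhs = 13, matching y values: 6, 17 (2 points).
  x = 9: rhs = 20, matching y values: none (0 points).
  x = 10: rhs = 12, matching y values: 9, 14 (2 points).
  x = 11: rhs = 18, matching y values: 8, 15 (2 points).
  x = 12: rhs = 21, matching y values: none (0 points).
  x = 13: rhs = 4, matching y values: 2, 21 (2 points).
  x = 14: rhs = 19, matching y values: none (0 points).
  x = 15: rhs = 3, matching y values: 7, 16 (2 points).
  x = 16: rhs = 8, matching y values: 10, 13 (2 points).
  x = 17: rhs = 17, matching y values: none (0 points).
  x = 18: rhs = 13, matching y values: 6, 17 (2 points).
  x = 19: rhs = 2, matching y values: 5, 18 (2 points).
  x = 20: rhs = 13, matching y values: 6, 17 (2 points).
  x = 21: rhs = 6, matching y values: 11, 12 (2 points).
  x = 22: rhs = 10, matching y values: none (0 points).
Total affine count: 30.
Full point count |E(F_23)| = 30 + 1 = 31.
Hasse bound: |31 − (23+1)| = |7| = 7 ≤ 2√23 ≈ 9.5917 ✓.


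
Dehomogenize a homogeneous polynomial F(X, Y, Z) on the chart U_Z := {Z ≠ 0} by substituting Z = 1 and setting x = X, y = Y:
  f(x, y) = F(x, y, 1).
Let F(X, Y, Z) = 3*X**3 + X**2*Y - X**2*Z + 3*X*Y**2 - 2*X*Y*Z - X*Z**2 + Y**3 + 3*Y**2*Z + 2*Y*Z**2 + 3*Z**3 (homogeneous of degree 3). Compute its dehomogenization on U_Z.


f(x, y) = 3*x**3 + x**2*y - x**2 + 3*x*y**2 - 2*x*y - x + y**3 + 3*y**2 + 2*y + 3

On U_Z we set Z = 1. Each monomial c·X^i·Y^j·Z^k in F becomes c·x^i·y^j·1^k = c·x^i·y^j.
Substituting Z = 1: F(X, Y, 1) = 3*x**3 + x**2*y - x**2 + 3*x*y**2 - 2*x*y - x + y**3 + 3*y**2 + 2*y + 3.
Note: deg(f) ≤ deg(F) = 3; strict inequality happens when F is divisible by Z (lost terms).


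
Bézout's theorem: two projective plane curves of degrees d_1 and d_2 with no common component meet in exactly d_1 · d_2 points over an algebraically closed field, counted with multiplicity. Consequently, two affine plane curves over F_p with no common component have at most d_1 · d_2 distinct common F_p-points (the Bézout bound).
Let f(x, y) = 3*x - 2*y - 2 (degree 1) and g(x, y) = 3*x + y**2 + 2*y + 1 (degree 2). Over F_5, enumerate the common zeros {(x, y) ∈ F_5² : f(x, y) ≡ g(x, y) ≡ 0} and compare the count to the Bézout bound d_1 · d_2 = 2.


Common zeros: {(0, 4), (2, 2)}; count = 2; Bézout bound = 2.

deg(f) = 1, deg(g) = 2, so Bézout bound = 2.
Scan x ∈ F_5. For each x, list the y ∈ F_5 with f(x, y) ≡ 0 and those with g(x, y) ≡ 0 (mod 5); the common zeros in that column are the intersection.
  x = 0: f ≡ 0 at y ∈ {4}; g ≡ 0 at y ∈ {4}; common: {4}.
  x = 1: f ≡ 0 at y ∈ {3}; g ≡ 0 at y ∈ ∅; common: ∅.
  x = 2: f ≡ 0 at y ∈ {2}; g ≡ 0 at y ∈ {1, 2}; common: {2}.
  x = 3: f ≡ 0 at y ∈ {1}; g ≡ 0 at y ∈ {0, 3}; common: ∅.
  x = 4: f ≡ 0 at y ∈ {0}; g ≡ 0 at y ∈ ∅; common: ∅.
Collecting: common zeros = {(0, 4), (2, 2)}, so the count is 2.
Comparison with the Bézout bound: 2 ≤ 2 = deg(f)·deg(g), as expected for curves with no common component (the bound is attained).


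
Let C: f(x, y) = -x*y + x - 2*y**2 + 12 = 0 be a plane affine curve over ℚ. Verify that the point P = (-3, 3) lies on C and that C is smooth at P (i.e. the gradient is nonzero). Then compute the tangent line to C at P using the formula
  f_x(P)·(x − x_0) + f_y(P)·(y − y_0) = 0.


Tangent line at P: -2*x - 9*y + 21 = 0.

Step 1: f(-3, 3) = 0, so P lies on C.
Step 2: partial derivatives
  f_x(x, y) = 1 - y, f_y(x, y) = -x - 4*y.
  f_x(P) = -2, f_y(P) = -9 (gradient nonzero, so P is smooth).
Step 3: tangent line at P: -2·(x − -3) + -9·(y − 3) = 0.
Expanding: -2*x - 9*y + 21 = 0.


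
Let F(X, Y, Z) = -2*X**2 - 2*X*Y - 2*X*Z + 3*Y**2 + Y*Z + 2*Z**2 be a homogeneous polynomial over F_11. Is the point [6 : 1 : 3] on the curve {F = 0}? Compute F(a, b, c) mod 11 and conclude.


F(6,1,3) ≡ 3 (mod 11); P is NOT on the curve.

Evaluate F(6, 1, 3) term-by-term (mod 11).
  -2*X**2 ↦ -2·36·1·1 = -72
  -2*X*Y ↦ -2·6·1·1 = -12
  -2*X*Z ↦ -2·6·1·3 = -36
  3*Y**2 ↦ 3·1·1·1 = 3
  Y*Z ↦ 1·1·1·3 = 3
  2*Z**2 ↦ 2·1·1·9 = 18
Sum: F(6, 1, 3) = (-72) + (-12) + (-36) + (3) + (3) + (18) = -96.
Reducing mod 11: -96 ≡ 3 (mod 11).
Since F(a, b, c) ≡ 3 ≠ 0 (mod 11), P does NOT lie on the curve.


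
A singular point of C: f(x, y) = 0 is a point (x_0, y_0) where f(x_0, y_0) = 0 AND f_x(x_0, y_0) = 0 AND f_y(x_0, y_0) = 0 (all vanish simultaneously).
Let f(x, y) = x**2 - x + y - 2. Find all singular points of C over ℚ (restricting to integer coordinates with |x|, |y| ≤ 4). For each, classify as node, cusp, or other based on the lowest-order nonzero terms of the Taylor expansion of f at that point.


No singular points in the scanned grid; C is smooth there.

Compute partial derivatives:
  f_x = 2*x - 1.
  f_y = 1.
f_y = 1 is a nonzero constant, so f_y never vanishes: no point (x, y) can satisfy f = f_x = f_y = 0. In particular no (x, y) ∈ {−4, ..., 4}² is singular; the curve is smooth.


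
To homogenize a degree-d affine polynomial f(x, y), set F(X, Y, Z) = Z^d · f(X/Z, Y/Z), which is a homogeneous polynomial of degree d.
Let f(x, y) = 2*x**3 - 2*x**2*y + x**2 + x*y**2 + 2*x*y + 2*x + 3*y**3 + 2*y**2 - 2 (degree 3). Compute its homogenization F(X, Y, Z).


F(X, Y, Z) = 2*X**3 - 2*X**2*Y + X**2*Z + X*Y**2 + 2*X*Y*Z + 2*X*Z**2 + 3*Y**3 + 2*Y**2*Z - 2*Z**3

deg(f) = 3.
Substitute x = X/Z, y = Y/Z into f, then multiply by Z^3.
  monomial 2·x^3·y^0 ↦ 2·X^3·Y^0·Z^0.
  monomial -2·x^2·y^1 ↦ -2·X^2·Y^1·Z^0.
  monomial 1·x^2·y^0 ↦ 1·X^2·Y^0·Z^1.
  monomial 1·x^1·y^2 ↦ 1·X^1·Y^2·Z^0.
  monomial 2·x^1·y^1 ↦ 2·X^1·Y^1·Z^1.
  monomial 2·x^1·y^0 ↦ 2·X^1·Y^0·Z^2.
  monomial 3·x^0·y^3 ↦ 3·X^0·Y^3·Z^0.
  monomial 2·x^0·y^2 ↦ 2·X^0·Y^2·Z^1.
  monomial -2·x^0·y^0 ↦ -2·X^0·Y^0·Z^3.
Collecting: F(X, Y, Z) = 2*X**3 - 2*X**2*Y + X**2*Z + X*Y**2 + 2*X*Y*Z + 2*X*Z**2 + 3*Y**3 + 2*Y**2*Z - 2*Z**3.


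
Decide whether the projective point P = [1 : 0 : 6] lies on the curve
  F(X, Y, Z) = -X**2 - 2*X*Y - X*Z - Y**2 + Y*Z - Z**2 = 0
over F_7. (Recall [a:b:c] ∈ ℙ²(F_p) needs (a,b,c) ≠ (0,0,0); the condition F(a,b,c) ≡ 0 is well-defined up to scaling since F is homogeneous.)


F(1,0,6) ≡ 6 (mod 7); P is NOT on the curve.

Evaluate F(1, 0, 6) term-by-term (mod 7).
  -X**2 ↦ -1·1·1·1 = -1
  -2*X*Y ↦ -2·1·0·1 = 0
  -X*Z ↦ -1·1·1·6 = -6
  -Y**2 ↦ -1·1·0·1 = 0
  Y*Z ↦ 1·1·0·6 = 0
  -Z**2 ↦ -1·1·1·36 = -36
Sum: F(1, 0, 6) = (-1) + (0) + (-6) + (0) + (0) + (-36) = -43.
Reducing mod 7: -43 ≡ 6 (mod 7).
Since F(a, b, c) ≡ 6 ≠ 0 (mod 7), P does NOT lie on the curve.


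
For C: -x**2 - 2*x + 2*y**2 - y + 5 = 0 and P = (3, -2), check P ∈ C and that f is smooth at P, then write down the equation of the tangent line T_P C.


Tangent line at P: -8*x - 9*y + 6 = 0.

Step 1: f(3, -2) = 0, so P lies on C.
Step 2: partial derivatives
  f_x(x, y) = -2*x - 2, f_y(x, y) = 4*y - 1.
  f_x(P) = -8, f_y(P) = -9 (gradient nonzero, so P is smooth).
Step 3: tangent line at P: -8·(x − 3) + -9·(y − -2) = 0.
Expanding: -8*x - 9*y + 6 = 0.


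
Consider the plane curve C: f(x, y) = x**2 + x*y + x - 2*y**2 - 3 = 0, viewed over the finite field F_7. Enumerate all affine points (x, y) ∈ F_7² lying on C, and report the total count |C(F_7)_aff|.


Affine F_7-points: {(0, 3), (0, 4), (1, 2), (2, 4), (3, 2), (3, 3)}; count = 6.

For each of the 49 pairs (x, y) ∈ F_7², evaluate f(x, y) mod 7. Record the zeros.
  x = 0: [0↦4, 1↦2, 2↦3, 3↦0, 4↦0, 5↦3, 6↦2]  zeros at y ∈ {3, 4}
  x = 1: [0↦6, 1↦5, 2↦0, 3↦5, 4↦6, 5↦3, 6↦3]  zeros at y ∈ {2}
  x = 2: [0↦3, 1↦3, 2↦6, 3↦5, 4↦0, 5↦5, 6↦6]  zeros at y ∈ {4}
  x = 3: [0↦2, 1↦3, 2↦0, 3↦0, 4↦3, 5↦2, 6↦4]  zeros at y ∈ {2, 3}
  x = 4: [0↦3, 1↦5, 2↦3, 3↦4, 4↦1, 5↦1, 6↦4]  zeros at y ∈ ∅
  x = 5: [0↦6, 1↦2, 2↦1, 3↦3, 4↦1, 5↦2, 6↦6]  zeros at y ∈ ∅
  x = 6: [0↦4, 1↦1, 2↦1, 3↦4, 4↦3, 5↦5, 6↦3]  zeros at y ∈ ∅
Collecting zeros: affine points = {(0, 3), (0, 4), (1, 2), (2, 4), (3, 2), (3, 3)}.
Total count |C(F_7)_aff| = 6.


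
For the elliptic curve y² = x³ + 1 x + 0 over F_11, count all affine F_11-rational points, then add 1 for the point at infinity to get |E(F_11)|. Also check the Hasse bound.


Affine points = {(0, 0), (5, 3), (5, 8), (7, 3), (7, 8), (8, 5), (8, 6), (9, 1), (9, 10), (10, 3), (10, 8)}; affine count = 11; |E(F_11)| = 12.

Discriminant check: Δ ∝ 4a³ + 27b² = 4·1³ + 27·0² = 4·1 + 27·0 ≡ 4 (mod 11). Nonzero ⇒ E is nonsingular.
For each x ∈ F_11, compute rhs = x³ + 1·x + 0 mod 11, then count y ∈ F_11 with y² ≡ rhs.
  x = 0: rhs = 0, matching y values: 0 (1 points).
  x = 1: rhs = 2, matching y values: none (0 points).
  x = 2: rhs = 10, matching y values: none (0 points).
  x = 3: rhs = 8, matching y values: none (0 points).
  x = 4: rhs = 2, matching y values: none (0 points).
  x = 5: rhs = 9, matching y values: 3, 8 (2 points).
  x = 6: rhs = 2, matching y values: none (0 points).
  x = 7: rhs = 9, matching y values: 3, 8 (2 points).
  x = 8: rhs = 3, matching y values: 5, 6 (2 points).
  x = 9: rhs = 1, matching y values: 1, 10 (2 points).
  x = 10: rhs = 9, matching y values: 3, 8 (2 points).
Total affine count: 11.
Full point count |E(F_11)| = 11 + 1 = 12.
Hasse bound: |12 − (11+1)| = |0| = 0 ≤ 2√11 ≈ 6.6332 ✓.


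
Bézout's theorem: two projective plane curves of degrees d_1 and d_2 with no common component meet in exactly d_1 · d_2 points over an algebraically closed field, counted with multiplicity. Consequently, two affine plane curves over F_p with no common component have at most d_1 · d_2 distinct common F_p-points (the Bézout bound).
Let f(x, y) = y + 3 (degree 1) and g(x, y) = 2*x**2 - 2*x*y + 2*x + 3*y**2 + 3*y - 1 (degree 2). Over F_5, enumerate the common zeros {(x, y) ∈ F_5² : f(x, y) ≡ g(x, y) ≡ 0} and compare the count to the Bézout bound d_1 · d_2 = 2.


Common zeros: ∅; count = 0; Bézout bound = 2.

deg(f) = 1, deg(g) = 2, so Bézout bound = 2.
Scan x ∈ F_5. For each x, list the y ∈ F_5 with f(x, y) ≡ 0 and those with g(x, y) ≡ 0 (mod 5); the common zeros in that column are the intersection.
  x = 0: f ≡ 0 at y ∈ {2}; g ≡ 0 at y ∈ {1, 3}; common: ∅.
  x = 1: f ≡ 0 at y ∈ {2}; g ≡ 0 at y ∈ {4}; common: ∅.
  x = 2: f ≡ 0 at y ∈ {2}; g ≡ 0 at y ∈ {3, 4}; common: ∅.
  x = 3: f ≡ 0 at y ∈ {2}; g ≡ 0 at y ∈ ∅; common: ∅.
  x = 4: f ≡ 0 at y ∈ {2}; g ≡ 0 at y ∈ ∅; common: ∅.
Collecting: common zeros = ∅, so the count is 0.
Comparison with the Bézout bound: 0 ≤ 2 = deg(f)·deg(g), as expected for curves with no common component (the affine F_5-count falls short of the bound because intersections may lie at infinity, over extension fields, or carry multiplicity).


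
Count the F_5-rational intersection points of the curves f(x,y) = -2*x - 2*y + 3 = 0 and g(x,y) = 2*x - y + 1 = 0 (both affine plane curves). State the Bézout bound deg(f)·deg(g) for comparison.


Common zeros: {(1, 3)}; count = 1; Bézout bound = 1.

deg(f) = 1, deg(g) = 1, so Bézout bound = 1.
Scan x ∈ F_5. For each x, list the y ∈ F_5 with f(x, y) ≡ 0 and those with g(x, y) ≡ 0 (mod 5); the common zeros in that column are the intersection.
  x = 0: f ≡ 0 at y ∈ {4}; g ≡ 0 at y ∈ {1}; common: ∅.
  x = 1: f ≡ 0 at y ∈ {3}; g ≡ 0 at y ∈ {3}; common: {3}.
  x = 2: f ≡ 0 at y ∈ {2}; g ≡ 0 at y ∈ {0}; common: ∅.
  x = 3: f ≡ 0 at y ∈ {1}; g ≡ 0 at y ∈ {2}; common: ∅.
  x = 4: f ≡ 0 at y ∈ {0}; g ≡ 0 at y ∈ {4}; common: ∅.
Collecting: common zeros = {(1, 3)}, so the count is 1.
Comparison with the Bézout bound: 1 ≤ 1 = deg(f)·deg(g), as expected for curves with no common component (the bound is attained).


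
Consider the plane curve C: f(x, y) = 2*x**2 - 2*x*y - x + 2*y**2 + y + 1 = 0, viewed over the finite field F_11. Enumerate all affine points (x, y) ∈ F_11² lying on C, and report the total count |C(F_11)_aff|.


Affine F_11-points: {(0, 2), (0, 3), (4, 4), (4, 5), (6, 4), (6, 7), (7, 5), (7, 7), (8, 0), (8, 2), (9, 0), (9, 3)}; count = 12.

For each of the 121 pairs (x, y) ∈ F_11², evaluate f(x, y) mod 11. Record the zeros.
  x = 0: [0↦1, 1↦4, 2↦0, 3↦0, 4↦4, 5↦1, 6↦2, 7↦7, 8↦5, 9↦7, 10↦2]  zeros at y ∈ {2, 3}
  x = 1: [0↦2, 1↦3, 2↦8, 3↦6, 4↦8, 5↦3, 6↦2, 7↦5, 8↦1, 9↦1, 10↦5]  zeros at y ∈ ∅
  x = 2: [0↦7, 1↦6, 2↦9, 3↦5, 4↦5, 5↦9, 6↦6, 7↦7, 8↦1, 9↦10, 10↦1]  zeros at y ∈ ∅
  x = 3: [0↦5, 1↦2, 2↦3, 3↦8, 4↦6, 5↦8, 6↦3, 7↦2, 8↦5, 9↦1, 10↦1]  zeros at y ∈ ∅
  x = 4: [0↦7, 1↦2, 2↦1, 3↦4, 4↦0, 5↦0, 6↦4, 7↦1, 8↦2, 9↦7, 10↦5]  zeros at y ∈ {4, 5}
  x = 5: [0↦2, 1↦6, 2↦3, 3↦4, 4↦9, 5↦7, 6↦9, 7↦4, 8↦3, 9↦6, 10↦2]  zeros at y ∈ ∅
  x = 6: [0↦1, 1↦3, 2↦9, 3↦8, 4↦0, 5↦7, 6↦7, 7↦0, 8↦8, 9↦9, 10↦3]  zeros at y ∈ {4, 7}
  x = 7: [0↦4, 1↦4, 2↦8, 3↦5, 4↦6, 5↦0, 6↦9, 7↦0, 8↦6, 9↦5, 10↦8]  zeros at y ∈ {5, 7}
  x = 8: [0↦0, 1↦9, 2↦0, 3↦6, 4↦5, 5↦8, 6↦4, 7↦4, 8↦8, 9↦5, 10↦6]  zeros at y ∈ {0, 2}
  x = 9: [0↦0, 1↦7, 2↦7, 3↦0, 4↦8, 5↦9, 6↦3, 7↦1, 8↦3, 9↦9, 10↦8]  zeros at y ∈ {0, 3}
  x = 10: [0↦4, 1↦9, 2↦7, 3↦9, 4↦4, 5↦3, 6↦6, 7↦2, 8↦2, 9↦6, 10↦3]  zeros at y ∈ ∅
Collecting zeros: affine points = {(0, 2), (0, 3), (4, 4), (4, 5), (6, 4), (6, 7), (7, 5), (7, 7), (8, 0), (8, 2), (9, 0), (9, 3)}.
Total count |C(F_11)_aff| = 12.


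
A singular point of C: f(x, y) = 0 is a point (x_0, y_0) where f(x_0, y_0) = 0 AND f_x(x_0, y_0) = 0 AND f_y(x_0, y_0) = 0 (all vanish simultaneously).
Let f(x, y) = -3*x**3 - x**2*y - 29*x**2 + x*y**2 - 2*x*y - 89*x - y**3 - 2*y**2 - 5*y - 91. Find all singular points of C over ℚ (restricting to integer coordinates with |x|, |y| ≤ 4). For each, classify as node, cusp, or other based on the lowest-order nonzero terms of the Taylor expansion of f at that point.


Singular points: {(-3, -2)}; classification: cusp.

Compute partial derivatives:
  f_x = -9*x**2 - 2*x*y - 58*x + y**2 - 2*y - 89.
  f_y = -x**2 + 2*x*y - 2*x - 3*y**2 - 4*y - 5.
Scan x_0 ∈ {−4, ..., 4}. For each x_0, f_y(x_0, y) is a polynomial in y; find its integer roots y ∈ {−4, ..., 4}, then test f_x and f at those candidates.
  x = -4: f_y(-4, y) = -3*y**2 - 12*y - 13; no integer root y with |y| ≤ 4.
  x = -3: f_y(-3, y) = -3*y**2 - 10*y - 8; vanishes at y ∈ {-2}. (-3, -2): f_x = 0, f = 0 — SINGULAR.
  x = -2: f_y(-2, y) = -3*y**2 - 8*y - 5; vanishes at y ∈ {-1}. (-2, -1): f_x = -10 ≠ 0.
  x = -1: f_y(-1, y) = -3*y**2 - 6*y - 4; no integer root y with |y| ≤ 4.
  x = 0: f_y(0, y) = -3*y**2 - 4*y - 5; no integer root y with |y| ≤ 4.
  x = 1: f_y(1, y) = -3*y**2 - 2*y - 8; no integer root y with |y| ≤ 4.
  x = 2: f_y(2, y) = -3*y**2 - 13; no integer root y with |y| ≤ 4.
  x = 3: f_y(3, y) = -3*y**2 + 2*y - 20; no integer root y with |y| ≤ 4.
  x = 4: f_y(4, y) = -3*y**2 + 4*y - 29; no integer root y with |y| ≤ 4.
Only singular point on the grid: (-3, -2).
Classify: substitute x = -3 + u, y = -2 + v and expand: f = -3*u**3 - u**2*v + u*v**2 - v**3 + v**2.
No constant or linear terms (consistent with a singular point). Quadratic part: v**2. Cubic part: -3*u**3 - u**2*v + u*v**2 - v**3.
The quadratic part v**2 is a perfect square, so there is a single (double) tangent line v = 0, i.e. y = -2. Restricting the cubic part to that line (v = 0) leaves -3*u**3 ≠ 0, so f is not divisible by v and the branch is v² ≈ 3*u**3 to lowest order — this is a cusp.
Classification: cusp.


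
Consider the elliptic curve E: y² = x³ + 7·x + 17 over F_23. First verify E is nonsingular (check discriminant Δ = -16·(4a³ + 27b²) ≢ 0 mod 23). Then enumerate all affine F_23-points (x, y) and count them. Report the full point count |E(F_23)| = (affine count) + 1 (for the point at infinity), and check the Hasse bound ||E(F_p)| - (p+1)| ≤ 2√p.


Affine points = {(1, 5), (1, 18), (2, 4), (2, 19), (5, 4), (5, 19), (7, 8), (7, 15), (9, 2), (9, 21), (10, 11), (10, 12), (12, 9), (12, 14), (15, 1), (15, 22), (16, 4), (16, 19), (17, 9), (17, 14), (18, 8), (18, 15), (21, 8), (21, 15), (22, 3), (22, 20)}; affine count = 26; |E(F_23)| = 27.

Discriminant check: Δ ∝ 4a³ + 27b² = 4·7³ + 27·17² = 4·343 + 27·289 ≡ 21 (mod 23). Nonzero ⇒ E is nonsingular.
For each x ∈ F_23, compute rhs = x³ + 7·x + 17 mod 23, then count y ∈ F_23 with y² ≡ rhs.
  x = 0: rhs = 17, matching y values: none (0 points).
  x = 1: rhs = 2, matching y values: 5, 18 (2 points).
  x = 2: rhs = 16, matching y values: 4, 19 (2 points).
  x = 3: rhs = 19, matching y values: none (0 points).
  x = 4: rhs = 17, matching y values: none (0 points).
  x = 5: rhs = 16, matching y values: 4, 19 (2 points).
  x = 6: rhs = 22, matching y values: none (0 points).
  x = 7: rhs = 18, matching y values: 8, 15 (2 points).
  x = 8: rhs = 10, matching y values: none (0 points).
  x = 9: rhs = 4, matching y values: 2, 21 (2 points).
  x = 10: rhs = 6, matching y values: 11, 12 (2 points).
  x = 11: rhs = 22, matching y values: none (0 points).
  x = 12: rhs = 12, matching y values: 9, 14 (2 points).
  x = 13: rhs = 5, matching y values: none (0 points).
  x = 14: rhs = 7, matching y values: none (0 points).
  x = 15: rhs = 1, matching y values: 1, 22 (2 points).
  x = 16: rhs = 16, matching y values: 4, 19 (2 points).
  x = 17: rhs = 12, matching y values: 9, 14 (2 points).
  x = 18: rhs = 18, matching y values: 8, 15 (2 points).
  x = 19: rhs = 17, matching y values: none (0 points).
  x = 20: rhs = 15, matching y values: none (0 points).
  x = 21: rhs = 18, matching y values: 8, 15 (2 points).
  x = 22: rhs = 9, matching y values: 3, 20 (2 points).
Total affine count: 26.
Full point count |E(F_23)| = 26 + 1 = 27.
Hasse bound: |27 − (23+1)| = |3| = 3 ≤ 2√23 ≈ 9.5917 ✓.


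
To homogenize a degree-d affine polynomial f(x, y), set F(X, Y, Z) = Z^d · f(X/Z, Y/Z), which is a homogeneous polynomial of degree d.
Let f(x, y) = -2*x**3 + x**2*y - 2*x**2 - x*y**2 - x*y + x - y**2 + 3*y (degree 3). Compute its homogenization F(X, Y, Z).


F(X, Y, Z) = -2*X**3 + X**2*Y - 2*X**2*Z - X*Y**2 - X*Y*Z + X*Z**2 - Y**2*Z + 3*Y*Z**2

deg(f) = 3.
Substitute x = X/Z, y = Y/Z into f, then multiply by Z^3.
  monomial -2·x^3·y^0 ↦ -2·X^3·Y^0·Z^0.
  monomial 1·x^2·y^1 ↦ 1·X^2·Y^1·Z^0.
  monomial -2·x^2·y^0 ↦ -2·X^2·Y^0·Z^1.
  monomial -1·x^1·y^2 ↦ -1·X^1·Y^2·Z^0.
  monomial -1·x^1·y^1 ↦ -1·X^1·Y^1·Z^1.
  monomial 1·x^1·y^0 ↦ 1·X^1·Y^0·Z^2.
  monomial -1·x^0·y^2 ↦ -1·X^0·Y^2·Z^1.
  monomial 3·x^0·y^1 ↦ 3·X^0·Y^1·Z^2.
Collecting: F(X, Y, Z) = -2*X**3 + X**2*Y - 2*X**2*Z - X*Y**2 - X*Y*Z + X*Z**2 - Y**2*Z + 3*Y*Z**2.


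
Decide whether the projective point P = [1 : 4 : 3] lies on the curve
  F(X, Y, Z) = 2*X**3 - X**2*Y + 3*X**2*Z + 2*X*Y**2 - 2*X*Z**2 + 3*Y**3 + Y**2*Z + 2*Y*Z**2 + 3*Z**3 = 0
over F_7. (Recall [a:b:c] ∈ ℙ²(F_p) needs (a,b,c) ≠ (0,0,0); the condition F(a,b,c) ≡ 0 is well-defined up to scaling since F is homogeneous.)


F(1,4,3) ≡ 1 (mod 7); P is NOT on the curve.

Evaluate F(1, 4, 3) term-by-term (mod 7).
  2*X**3 ↦ 2·1·1·1 = 2
  -X**2*Y ↦ -1·1·4·1 = -4
  3*X**2*Z ↦ 3·1·1·3 = 9
  2*X*Y**2 ↦ 2·1·16·1 = 32
  -2*X*Z**2 ↦ -2·1·1·9 = -18
  3*Y**3 ↦ 3·1·64·1 = 192
  Y**2*Z ↦ 1·1·16·3 = 48
  2*Y*Z**2 ↦ 2·1·4·9 = 72
  3*Z**3 ↦ 3·1·1·27 = 81
Sum: F(1, 4, 3) = (2) + (-4) + (9) + (32) + (-18) + (192) + (48) + (72) + (81) = 414.
Reducing mod 7: 414 ≡ 1 (mod 7).
Since F(a, b, c) ≡ 1 ≠ 0 (mod 7), P does NOT lie on the curve.


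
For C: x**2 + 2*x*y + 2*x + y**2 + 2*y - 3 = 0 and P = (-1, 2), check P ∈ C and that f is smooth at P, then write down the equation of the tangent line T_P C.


Tangent line at P: 4*x + 4*y - 4 = 0.

Step 1: f(-1, 2) = 0, so P lies on C.
Step 2: partial derivatives
  f_x(x, y) = 2*x + 2*y + 2, f_y(x, y) = 2*x + 2*y + 2.
  f_x(P) = 4, f_y(P) = 4 (gradient nonzero, so P is smooth).
Step 3: tangent line at P: 4·(x − -1) + 4·(y − 2) = 0.
Expanding: 4*x + 4*y - 4 = 0.


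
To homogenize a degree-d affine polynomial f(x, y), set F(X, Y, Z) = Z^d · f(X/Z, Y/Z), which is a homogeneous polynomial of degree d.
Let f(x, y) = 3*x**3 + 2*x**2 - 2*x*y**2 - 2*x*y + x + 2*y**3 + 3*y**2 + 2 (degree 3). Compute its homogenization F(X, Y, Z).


F(X, Y, Z) = 3*X**3 + 2*X**2*Z - 2*X*Y**2 - 2*X*Y*Z + X*Z**2 + 2*Y**3 + 3*Y**2*Z + 2*Z**3

deg(f) = 3.
Substitute x = X/Z, y = Y/Z into f, then multiply by Z^3.
  monomial 3·x^3·y^0 ↦ 3·X^3·Y^0·Z^0.
  monomial 2·x^2·y^0 ↦ 2·X^2·Y^0·Z^1.
  monomial -2·x^1·y^2 ↦ -2·X^1·Y^2·Z^0.
  monomial -2·x^1·y^1 ↦ -2·X^1·Y^1·Z^1.
  monomial 1·x^1·y^0 ↦ 1·X^1·Y^0·Z^2.
  monomial 2·x^0·y^3 ↦ 2·X^0·Y^3·Z^0.
  monomial 3·x^0·y^2 ↦ 3·X^0·Y^2·Z^1.
  monomial 2·x^0·y^0 ↦ 2·X^0·Y^0·Z^3.
Collecting: F(X, Y, Z) = 3*X**3 + 2*X**2*Z - 2*X*Y**2 - 2*X*Y*Z + X*Z**2 + 2*Y**3 + 3*Y**2*Z + 2*Z**3.


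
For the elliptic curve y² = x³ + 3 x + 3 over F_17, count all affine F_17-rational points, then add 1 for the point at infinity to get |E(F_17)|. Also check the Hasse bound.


Affine points = {(2, 0), (6, 4), (6, 13), (10, 8), (10, 9), (12, 4), (12, 13), (14, 1), (14, 16), (16, 4), (16, 13)}; affine count = 11; |E(F_17)| = 12.

Discriminant check: Δ ∝ 4a³ + 27b² = 4·3³ + 27·3² = 4·27 + 27·9 ≡ 11 (mod 17). Nonzero ⇒ E is nonsingular.
For each x ∈ F_17, compute rhs = x³ + 3·x + 3 mod 17, then count y ∈ F_17 with y² ≡ rhs.
  x = 0: rhs = 3, matching y values: none (0 points).
  x = 1: rhs = 7, matching y values: none (0 points).
  x = 2: rhs = 0, matching y values: 0 (1 points).
  x = 3: rhs = 5, matching y values: none (0 points).
  x = 4: rhs = 11, matching y values: none (0 points).
  x = 5: rhs = 7, matching y values: none (0 points).
  x = 6: rhs = 16, matching y values: 4, 13 (2 points).
  x = 7: rhs = 10, matching y values: none (0 points).
  x = 8: rhs = 12, matching y values: none (0 points).
  x = 9: rhs = 11, matching y values: none (0 points).
  x = 10: rhs = 13, matching y values: 8, 9 (2 points).
  x = 11: rhs = 7, matching y values: none (0 points).
  x = 12: rhs = 16, matching y values: 4, 13 (2 points).
  x = 13: rhs = 12, matching y values: none (0 points).
  x = 14: rhs = 1, matching y values: 1, 16 (2 points).
  x = 15: rhs = 6, matching y values: none (0 points).
  x = 16: rhs = 16, matching y values: 4, 13 (2 points).
Total affine count: 11.
Full point count |E(F_17)| = 11 + 1 = 12.
Hasse bound: |12 − (17+1)| = |-6| = 6 ≤ 2√17 ≈ 8.2462 ✓.


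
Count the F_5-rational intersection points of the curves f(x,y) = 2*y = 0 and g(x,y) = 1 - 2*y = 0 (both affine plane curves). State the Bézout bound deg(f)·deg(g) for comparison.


Common zeros: ∅; count = 0; Bézout bound = 1.

deg(f) = 1, deg(g) = 1, so Bézout bound = 1.
Scan x ∈ F_5. For each x, list the y ∈ F_5 with f(x, y) ≡ 0 and those with g(x, y) ≡ 0 (mod 5); the common zeros in that column are the intersection.
  x = 0: f ≡ 0 at y ∈ {0}; g ≡ 0 at y ∈ {3}; common: ∅.
  x = 1: f ≡ 0 at y ∈ {0}; g ≡ 0 at y ∈ {3}; common: ∅.
  x = 2: f ≡ 0 at y ∈ {0}; g ≡ 0 at y ∈ {3}; common: ∅.
  x = 3: f ≡ 0 at y ∈ {0}; g ≡ 0 at y ∈ {3}; common: ∅.
  x = 4: f ≡ 0 at y ∈ {0}; g ≡ 0 at y ∈ {3}; common: ∅.
Collecting: common zeros = ∅, so the count is 0.
Comparison with the Bézout bound: 0 ≤ 1 = deg(f)·deg(g), as expected for curves with no common component (the affine F_5-count falls short of the bound because intersections may lie at infinity, over extension fields, or carry multiplicity).
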